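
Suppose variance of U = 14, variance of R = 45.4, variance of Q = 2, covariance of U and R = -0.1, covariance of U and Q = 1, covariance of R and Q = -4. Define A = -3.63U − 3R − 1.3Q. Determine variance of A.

variance of A = 572.5166

variance of A = a²·variance of U + b²·variance of R + c²·variance of Q + 2ab·covariance of U and R + 2ac·covariance of U and Q + 2bc·covariance of R and Q, with a = -3.63, b = -3, c = -1.3.
= 184.4766 + 408.6 + 3.38 + (-2.178) + 9.438 + (-31.2)
= 572.5166.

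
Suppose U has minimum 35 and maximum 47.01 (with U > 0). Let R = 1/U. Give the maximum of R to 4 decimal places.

1/U is decreasing on this domain, so max(R) comes from min(U) = 35: max(R) = 1/(35) ≈ 0.0286.

max(R) = 0.0286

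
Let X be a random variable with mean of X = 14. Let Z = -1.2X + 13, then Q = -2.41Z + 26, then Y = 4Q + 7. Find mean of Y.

mean of Z = (-1.2)·14 + 13 = -3.8.
mean of Q = (-2.41)·(-3.8) + 26 = 35.158.
mean of Y = 4·35.158 + 7 = 147.632.

mean of Y = 147.632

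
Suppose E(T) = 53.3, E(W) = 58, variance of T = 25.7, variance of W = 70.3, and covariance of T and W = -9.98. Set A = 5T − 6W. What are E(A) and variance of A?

E(A) = 5·E(T) + (-6)·E(W) = 5·53.3 + (-6)·58 = -81.5.
variance of A = a²·variance of T + b²·variance of W + 2ab·covariance of T and W with a = 5, b = -6.
= 5²·25.7 + (-6)²·70.3 + 2·5·(-6)·(-9.98)
= 642.5 + 2530.8 + 598.8 = 3772.1.

E(A) = -81.5, variance of A = 3772.1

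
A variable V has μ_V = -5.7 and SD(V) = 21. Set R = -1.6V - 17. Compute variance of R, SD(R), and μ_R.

R = -1.6V - 17 is linear with a = -1.6, b = -17.
variance of V = 21² = 441.
variance of R = a²·variance of V = (-1.6)²·441 = 1128.96 (the additive constant -17 does not affect variance).
SD(R) = |a|·SD(V) = |-1.6|·21 = 33.6.
μ_R = a·μ_V + b = (-1.6)·(-5.7) + (-17) = -7.88.

variance of R = 1128.96, SD(R) = 33.6, μ_R = -7.88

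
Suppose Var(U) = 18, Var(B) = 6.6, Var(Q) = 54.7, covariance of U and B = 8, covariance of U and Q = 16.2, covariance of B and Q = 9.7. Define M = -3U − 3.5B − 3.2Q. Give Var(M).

Var(M) = a²·Var(U) + b²·Var(B) + c²·Var(Q) + 2ab·covariance of U and B + 2ac·covariance of U and Q + 2bc·covariance of B and Q, with a = -3, b = -3.5, c = -3.2.
= 162 + 80.85 + 560.128 + 168 + 311.04 + 217.28
= 1499.298.

Var(M) = 1499.298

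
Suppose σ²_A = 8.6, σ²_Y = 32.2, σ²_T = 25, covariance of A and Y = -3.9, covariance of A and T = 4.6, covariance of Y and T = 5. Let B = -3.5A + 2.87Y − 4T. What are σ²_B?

σ²_B = a²·σ²_A + b²·σ²_Y + c²·σ²_T + 2ab·covariance of A and Y + 2ac·covariance of A and T + 2bc·covariance of Y and T, with a = -3.5, b = 2.87, c = -4.
= 105.35 + 265.22818 + 400 + 78.351 + 128.8 + (-114.8)
= 862.92918.

σ²_B = 862.92918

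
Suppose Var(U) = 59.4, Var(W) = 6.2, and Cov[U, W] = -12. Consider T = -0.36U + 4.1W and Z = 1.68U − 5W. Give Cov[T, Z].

Cov[T, Z] = -267.28112

By bilinearity, Cov[T, Z] = ac·Var(U) + bd·Var(W) + (ad+bc)·Cov[U, W], with a=-0.36, b=4.1, c=1.68, d=-5.
ac·Var(U) = (-0.36)·1.68·59.4 = -35.92512
bd·Var(W) = 4.1·(-5)·6.2 = -127.1
(ad+bc)·Cov[U, W] = (8.688)·(-12) = -104.256
Cov[T, Z] = -35.92512 + (-127.1) + (-104.256) = -267.28112.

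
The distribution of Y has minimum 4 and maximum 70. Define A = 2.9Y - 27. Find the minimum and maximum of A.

min(A) = -15.4, max(A) = 176

a = 2.9 > 0, so min(A) = a·min(Y)+b = 2.9·4 + (-27) = -15.4 and max(A) = 2.9·70 + (-27) = 176.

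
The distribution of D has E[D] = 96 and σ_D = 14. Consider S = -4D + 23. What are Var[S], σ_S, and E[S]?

Var[S] = 3136, σ_S = 56, E[S] = -361

S = -4D + 23 is linear with a = -4, b = 23.
Var[D] = 14² = 196.
Var[S] = a²·Var[D] = (-4)²·196 = 3136 (the additive constant 23 does not affect variance).
σ_S = |a|·σ_D = |-4|·14 = 56.
E[S] = a·E[D] + b = (-4)·96 + 23 = -361.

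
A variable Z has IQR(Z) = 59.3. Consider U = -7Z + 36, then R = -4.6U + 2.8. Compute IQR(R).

IQR(R) = 1909.46

IQR(U) = |-7|·59.3 = 415.1.
IQR(R) = |-4.6|·415.1 = 1909.46.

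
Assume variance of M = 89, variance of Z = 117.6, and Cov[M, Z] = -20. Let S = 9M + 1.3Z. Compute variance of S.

variance of S = 6939.744

variance of S = a²·variance of M + b²·variance of Z + 2ab·Cov[M, Z] with a = 9, b = 1.3.
= 9²·89 + 1.3²·117.6 + 2·9·1.3·(-20)
= 7209 + 198.744 + (-468) = 6939.744.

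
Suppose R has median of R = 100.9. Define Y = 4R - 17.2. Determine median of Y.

median of Y = 386.4

A linear map preserves order up to sign, so median of Y = a·median of R + b = 4·100.9 + (-17.2) = 386.4.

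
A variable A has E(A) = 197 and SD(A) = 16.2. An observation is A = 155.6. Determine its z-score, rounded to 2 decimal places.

z = -2.56

z = (A − E(A)) / SD(A) = (155.6 − 197) / 16.2 ≈ -2.56.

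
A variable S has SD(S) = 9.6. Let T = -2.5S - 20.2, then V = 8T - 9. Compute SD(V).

SD(T) = |-2.5|·9.6 = 24.
SD(V) = |8|·24 = 192.

SD(V) = 192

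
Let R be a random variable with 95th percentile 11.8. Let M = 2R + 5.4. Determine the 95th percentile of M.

95th percentile of M = 29

Since a = 2 > 0 the transformation is increasing, so the 95th percentile of M = a·(P_{95} of R) + b = 2·11.8 + 5.4 = 29.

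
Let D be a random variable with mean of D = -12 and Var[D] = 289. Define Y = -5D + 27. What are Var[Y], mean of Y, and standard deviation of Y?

Y = -5D + 27 is linear with a = -5, b = 27.
Var[Y] = a²·Var[D] = (-5)²·289 = 7225 (the additive constant 27 does not affect variance).
mean of Y = a·mean of D + b = (-5)·(-12) + 27 = 87.
standard deviation of D = √289 = 17.
standard deviation of Y = |a|·standard deviation of D = |-5|·17 = 85.

Var[Y] = 7225, mean of Y = 87, standard deviation of Y = 85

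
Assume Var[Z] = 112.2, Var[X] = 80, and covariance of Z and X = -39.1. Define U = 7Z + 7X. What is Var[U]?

Var[U] = a²·Var[Z] + b²·Var[X] + 2ab·covariance of Z and X with a = 7, b = 7.
= 7²·112.2 + 7²·80 + 2·7·7·(-39.1)
= 5497.8 + 3920 + (-3831.8) = 5586.

Var[U] = 5586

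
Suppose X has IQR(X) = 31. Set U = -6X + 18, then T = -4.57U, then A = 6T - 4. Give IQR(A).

IQR(A) = 5100.12

IQR(U) = |-6|·31 = 186.
IQR(T) = |-4.57|·186 = 850.02.
IQR(A) = |6|·850.02 = 5100.12.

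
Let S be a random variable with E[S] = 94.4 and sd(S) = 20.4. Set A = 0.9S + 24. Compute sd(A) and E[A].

A = 0.9S + 24 is linear with a = 0.9, b = 24.
sd(A) = |a|·sd(S) = |0.9|·20.4 = 18.36.
E[A] = a·E[S] + b = 0.9·94.4 + 24 = 108.96.

sd(A) = 18.36, E[A] = 108.96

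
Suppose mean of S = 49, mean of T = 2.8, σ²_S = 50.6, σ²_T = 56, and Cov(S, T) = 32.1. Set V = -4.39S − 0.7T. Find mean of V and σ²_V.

mean of V = -217.07, σ²_V = 1199.89486

mean of V = (-4.39)·mean of S + (-0.7)·mean of T = (-4.39)·49 + (-0.7)·2.8 = -217.07.
σ²_V = a²·σ²_S + b²·σ²_T + 2ab·Cov(S, T) with a = -4.39, b = -0.7.
= (-4.39)²·50.6 + (-0.7)²·56 + 2·(-4.39)·(-0.7)·32.1
= 975.16826 + 27.44 + 197.2866 = 1199.89486.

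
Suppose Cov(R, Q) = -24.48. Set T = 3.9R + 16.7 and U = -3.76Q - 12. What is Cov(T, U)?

Cov(T, U) = a·c·Cov(R, Q) = 3.9·(-3.76)·(-24.48) = 358.97472. Additive constants drop out.

Cov(T, U) = 358.97472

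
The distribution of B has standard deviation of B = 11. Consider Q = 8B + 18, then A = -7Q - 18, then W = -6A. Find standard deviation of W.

standard deviation of Q = |8|·11 = 88.
standard deviation of A = |-7|·88 = 616.
standard deviation of W = |-6|·616 = 3696.

standard deviation of W = 3696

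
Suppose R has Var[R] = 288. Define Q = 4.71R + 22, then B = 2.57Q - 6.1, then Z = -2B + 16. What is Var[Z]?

Var[Z] = 168795.37392768

Var[Q] = 4.71²·288 = 6389.0208.
Var[B] = 2.57²·6389.0208 = 42198.84348192.
Var[Z] = (-2)²·42198.84348192 = 168795.37392768.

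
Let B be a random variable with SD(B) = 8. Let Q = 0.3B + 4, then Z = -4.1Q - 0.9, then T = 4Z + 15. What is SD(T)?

SD(T) = 39.36

SD(Q) = |0.3|·8 = 2.4.
SD(Z) = |-4.1|·2.4 = 9.84.
SD(T) = |4|·9.84 = 39.36.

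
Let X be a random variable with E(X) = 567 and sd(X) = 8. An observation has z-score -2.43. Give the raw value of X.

X = E(X) + z·sd(X) = 567 + (-2.43)·8 = 547.56.

X = 547.56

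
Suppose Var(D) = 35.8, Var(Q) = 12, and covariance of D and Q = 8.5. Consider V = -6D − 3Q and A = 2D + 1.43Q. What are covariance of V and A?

By bilinearity, covariance of V and A = ac·Var(D) + bd·Var(Q) + (ad+bc)·covariance of D and Q, with a=-6, b=-3, c=2, d=1.43.
ac·Var(D) = (-6)·2·35.8 = -429.6
bd·Var(Q) = (-3)·1.43·12 = -51.48
(ad+bc)·covariance of D and Q = (-14.58)·8.5 = -123.93
covariance of V and A = -429.6 + (-51.48) + (-123.93) = -605.01.

covariance of V and A = -605.01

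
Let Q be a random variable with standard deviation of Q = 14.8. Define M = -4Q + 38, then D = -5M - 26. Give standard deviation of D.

standard deviation of D = 296

standard deviation of M = |-4|·14.8 = 59.2.
standard deviation of D = |-5|·59.2 = 296.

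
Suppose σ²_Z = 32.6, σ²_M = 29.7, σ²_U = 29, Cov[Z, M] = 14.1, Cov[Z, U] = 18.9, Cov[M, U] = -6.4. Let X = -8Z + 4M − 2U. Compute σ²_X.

σ²_X = 2482.4

σ²_X = a²·σ²_Z + b²·σ²_M + c²·σ²_U + 2ab·Cov[Z, M] + 2ac·Cov[Z, U] + 2bc·Cov[M, U], with a = -8, b = 4, c = -2.
= 2086.4 + 475.2 + 116 + (-902.4) + 604.8 + 102.4
= 2482.4.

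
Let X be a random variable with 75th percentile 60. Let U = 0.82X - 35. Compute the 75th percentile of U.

75th percentile of U = 14.2

Since a = 0.82 > 0 the transformation is increasing, so the 75th percentile of U = a·(P_{75} of X) + b = 0.82·60 + (-35) = 14.2.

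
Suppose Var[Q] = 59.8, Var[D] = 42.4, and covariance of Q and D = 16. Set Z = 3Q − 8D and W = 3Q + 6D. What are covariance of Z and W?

covariance of Z and W = -1593

By bilinearity, covariance of Z and W = ac·Var[Q] + bd·Var[D] + (ad+bc)·covariance of Q and D, with a=3, b=-8, c=3, d=6.
ac·Var[Q] = 3·3·59.8 = 538.2
bd·Var[D] = (-8)·6·42.4 = -2035.2
(ad+bc)·covariance of Q and D = (-6)·16 = -96
covariance of Z and W = 538.2 + (-2035.2) + (-96) = -1593.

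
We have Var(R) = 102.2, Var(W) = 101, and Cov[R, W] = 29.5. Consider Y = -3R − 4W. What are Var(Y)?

Var(Y) = 3243.8

Var(Y) = a²·Var(R) + b²·Var(W) + 2ab·Cov[R, W] with a = -3, b = -4.
= (-3)²·102.2 + (-4)²·101 + 2·(-3)·(-4)·29.5
= 919.8 + 1616 + 708 = 3243.8.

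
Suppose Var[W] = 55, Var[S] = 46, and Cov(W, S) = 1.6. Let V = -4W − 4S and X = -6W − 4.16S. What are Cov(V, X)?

Cov(V, X) = 2150.464

By bilinearity, Cov(V, X) = ac·Var[W] + bd·Var[S] + (ad+bc)·Cov(W, S), with a=-4, b=-4, c=-6, d=-4.16.
ac·Var[W] = (-4)·(-6)·55 = 1320
bd·Var[S] = (-4)·(-4.16)·46 = 765.44
(ad+bc)·Cov(W, S) = (40.64)·1.6 = 65.024
Cov(V, X) = 1320 + 765.44 + 65.024 = 2150.464.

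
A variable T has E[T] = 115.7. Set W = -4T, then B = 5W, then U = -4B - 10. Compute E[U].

E[W] = (-4)·115.7 = -462.8.
E[B] = 5·(-462.8) = -2314.
E[U] = (-4)·(-2314) + (-10) = 9246.

E[U] = 9246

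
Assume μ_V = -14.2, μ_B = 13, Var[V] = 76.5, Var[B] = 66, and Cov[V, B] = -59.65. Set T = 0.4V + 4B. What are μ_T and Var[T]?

μ_T = 0.4·μ_V + 4·μ_B = 0.4·(-14.2) + 4·13 = 46.32.
Var[T] = a²·Var[V] + b²·Var[B] + 2ab·Cov[V, B] with a = 0.4, b = 4.
= 0.4²·76.5 + 4²·66 + 2·0.4·4·(-59.65)
= 12.24 + 1056 + (-190.88) = 877.36.

μ_T = 46.32, Var[T] = 877.36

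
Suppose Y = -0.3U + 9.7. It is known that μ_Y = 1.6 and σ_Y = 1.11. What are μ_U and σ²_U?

μ_U = 27, σ²_U = 13.69

From Y = -0.3U + 9.7: μ_Y = a·μ_U + b, so μ_U = (μ_Y − b)/a = (1.6 − 9.7)/(-0.3) = 27.
σ²_Y = 1.11² = 1.2321.
σ²_Y = a²·σ²_U, so σ²_U = 1.2321/(-0.3)² = 13.69.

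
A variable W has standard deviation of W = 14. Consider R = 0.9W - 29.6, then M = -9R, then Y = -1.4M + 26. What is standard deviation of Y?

standard deviation of Y = 158.76

standard deviation of R = |0.9|·14 = 12.6.
standard deviation of M = |-9|·12.6 = 113.4.
standard deviation of Y = |-1.4|·113.4 = 158.76.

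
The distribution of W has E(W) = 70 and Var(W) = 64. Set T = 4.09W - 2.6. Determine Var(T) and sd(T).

T = 4.09W - 2.6 is linear with a = 4.09, b = -2.6.
Var(T) = a²·Var(W) = 4.09²·64 = 1070.5984 (the additive constant -2.6 does not affect variance).
sd(W) = √64 = 8.
sd(T) = |a|·sd(W) = |4.09|·8 = 32.72.

Var(T) = 1070.5984, sd(T) = 32.72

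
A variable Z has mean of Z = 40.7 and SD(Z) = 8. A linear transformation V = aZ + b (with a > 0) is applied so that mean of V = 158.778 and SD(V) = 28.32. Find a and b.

a = 3.54, b = 14.7

SD(V) = a·SD(Z) (a > 0), so a = 28.32/8 = 3.54.
mean of V = a·mean of Z + b, so b = 158.778 − 3.54·40.7 = 14.7.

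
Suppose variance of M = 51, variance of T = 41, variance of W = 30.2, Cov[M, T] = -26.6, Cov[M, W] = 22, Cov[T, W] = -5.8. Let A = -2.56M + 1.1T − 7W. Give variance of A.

variance of A = a²·variance of M + b²·variance of T + c²·variance of W + 2ab·Cov[M, T] + 2ac·Cov[M, W] + 2bc·Cov[T, W], with a = -2.56, b = 1.1, c = -7.
= 334.2336 + 49.61 + 1479.8 + 149.8112 + 788.48 + 89.32
= 2891.2548.

variance of A = 2891.2548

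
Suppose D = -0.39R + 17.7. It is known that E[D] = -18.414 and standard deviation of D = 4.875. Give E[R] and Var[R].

E[R] = 92.6, Var[R] = 156.25

From D = -0.39R + 17.7: E[D] = a·E[R] + b, so E[R] = (E[D] − b)/a = (-18.414 − 17.7)/(-0.39) = 92.6.
Var[D] = 4.875² = 23.765625.
Var[D] = a²·Var[R], so Var[R] = 23.765625/(-0.39)² = 156.25.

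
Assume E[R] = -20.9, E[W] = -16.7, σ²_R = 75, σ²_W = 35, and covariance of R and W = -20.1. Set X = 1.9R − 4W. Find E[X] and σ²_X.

E[X] = 1.9·E[R] + (-4)·E[W] = 1.9·(-20.9) + (-4)·(-16.7) = 27.09.
σ²_X = a²·σ²_R + b²·σ²_W + 2ab·covariance of R and W with a = 1.9, b = -4.
= 1.9²·75 + (-4)²·35 + 2·1.9·(-4)·(-20.1)
= 270.75 + 560 + 305.52 = 1136.27.

E[X] = 27.09, σ²_X = 1136.27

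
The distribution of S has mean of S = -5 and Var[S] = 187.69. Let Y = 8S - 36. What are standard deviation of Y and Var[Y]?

Y = 8S - 36 is linear with a = 8, b = -36.
standard deviation of S = √187.69 = 13.7.
standard deviation of Y = |a|·standard deviation of S = |8|·13.7 = 109.6.
Var[Y] = a²·Var[S] = 8²·187.69 = 12012.16 (the additive constant -36 does not affect variance).

standard deviation of Y = 109.6, Var[Y] = 12012.16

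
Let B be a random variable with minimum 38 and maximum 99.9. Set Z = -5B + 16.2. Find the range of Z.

Range(Z) = 309.5

Range of B = 99.9 − 38 = 61.9.
Range(Z) = |a|·Range(B) = |-5|·61.9 = 309.5.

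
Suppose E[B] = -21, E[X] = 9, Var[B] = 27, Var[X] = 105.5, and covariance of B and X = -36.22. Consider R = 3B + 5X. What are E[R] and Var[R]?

E[R] = -18, Var[R] = 1793.9

E[R] = 3·E[B] + 5·E[X] = 3·(-21) + 5·9 = -18.
Var[R] = a²·Var[B] + b²·Var[X] + 2ab·covariance of B and X with a = 3, b = 5.
= 3²·27 + 5²·105.5 + 2·3·5·(-36.22)
= 243 + 2637.5 + (-1086.6) = 1793.9.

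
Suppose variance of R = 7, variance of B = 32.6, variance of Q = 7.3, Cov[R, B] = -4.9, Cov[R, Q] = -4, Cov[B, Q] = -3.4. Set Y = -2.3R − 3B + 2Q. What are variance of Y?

variance of Y = a²·variance of R + b²·variance of B + c²·variance of Q + 2ab·Cov[R, B] + 2ac·Cov[R, Q] + 2bc·Cov[B, Q], with a = -2.3, b = -3, c = 2.
= 37.03 + 293.4 + 29.2 + (-67.62) + 36.8 + 40.8
= 369.61.

variance of Y = 369.61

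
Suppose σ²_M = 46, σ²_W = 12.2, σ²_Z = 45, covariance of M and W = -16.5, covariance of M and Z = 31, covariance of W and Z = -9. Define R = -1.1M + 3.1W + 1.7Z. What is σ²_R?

σ²_R = a²·σ²_M + b²·σ²_W + c²·σ²_Z + 2ab·covariance of M and W + 2ac·covariance of M and Z + 2bc·covariance of W and Z, with a = -1.1, b = 3.1, c = 1.7.
= 55.66 + 117.242 + 130.05 + 112.53 + (-115.94) + (-94.86)
= 204.682.

σ²_R = 204.682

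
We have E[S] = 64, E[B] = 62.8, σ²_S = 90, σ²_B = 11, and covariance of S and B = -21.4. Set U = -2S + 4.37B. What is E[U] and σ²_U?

E[U] = (-2)·E[S] + 4.37·E[B] = (-2)·64 + 4.37·62.8 = 146.436.
σ²_U = a²·σ²_S + b²·σ²_B + 2ab·covariance of S and B with a = -2, b = 4.37.
= (-2)²·90 + 4.37²·11 + 2·(-2)·4.37·(-21.4)
= 360 + 210.0659 + 374.072 = 944.1379.

E[U] = 146.436, σ²_U = 944.1379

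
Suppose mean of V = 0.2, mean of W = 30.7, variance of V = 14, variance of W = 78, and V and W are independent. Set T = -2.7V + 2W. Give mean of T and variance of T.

mean of T = 60.86, variance of T = 414.06

mean of T = (-2.7)·mean of V + 2·mean of W = (-2.7)·0.2 + 2·30.7 = 60.86.
variance of T = a²·variance of V + b²·variance of W + 2ab·covariance of V and W with a = -2.7, b = 2.
Independence gives covariance of V and W = 0.
= (-2.7)²·14 + 2²·78 + 2·(-2.7)·2·0
= 102.06 + 312 + 0 = 414.06.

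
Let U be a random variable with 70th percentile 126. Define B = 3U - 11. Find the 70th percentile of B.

70th percentile of B = 367

Since a = 3 > 0 the transformation is increasing, so the 70th percentile of B = a·(P_{70} of U) + b = 3·126 + (-11) = 367.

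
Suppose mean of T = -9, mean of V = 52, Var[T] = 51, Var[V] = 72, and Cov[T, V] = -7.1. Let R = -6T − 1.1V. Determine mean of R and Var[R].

mean of R = -3.2, Var[R] = 1829.4

mean of R = (-6)·mean of T + (-1.1)·mean of V = (-6)·(-9) + (-1.1)·52 = -3.2.
Var[R] = a²·Var[T] + b²·Var[V] + 2ab·Cov[T, V] with a = -6, b = -1.1.
= (-6)²·51 + (-1.1)²·72 + 2·(-6)·(-1.1)·(-7.1)
= 1836 + 87.12 + (-93.72) = 1829.4.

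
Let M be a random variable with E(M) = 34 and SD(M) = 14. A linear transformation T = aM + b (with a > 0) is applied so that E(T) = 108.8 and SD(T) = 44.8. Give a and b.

a = 3.2, b = 0

SD(T) = a·SD(M) (a > 0), so a = 44.8/14 = 3.2.
E(T) = a·E(M) + b, so b = 108.8 − 3.2·34 = 0.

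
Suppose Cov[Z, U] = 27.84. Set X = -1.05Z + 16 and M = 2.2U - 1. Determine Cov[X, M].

Cov[X, M] = -64.3104

Cov[X, M] = a·c·Cov[Z, U] = (-1.05)·2.2·27.84 = -64.3104. Additive constants drop out.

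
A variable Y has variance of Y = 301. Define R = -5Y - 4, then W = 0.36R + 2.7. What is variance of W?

variance of W = 975.24

variance of R = (-5)²·301 = 7525.
variance of W = 0.36²·7525 = 975.24.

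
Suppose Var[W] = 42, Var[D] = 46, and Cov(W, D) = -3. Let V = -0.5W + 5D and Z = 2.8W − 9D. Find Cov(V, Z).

By bilinearity, Cov(V, Z) = ac·Var[W] + bd·Var[D] + (ad+bc)·Cov(W, D), with a=-0.5, b=5, c=2.8, d=-9.
ac·Var[W] = (-0.5)·2.8·42 = -58.8
bd·Var[D] = 5·(-9)·46 = -2070
(ad+bc)·Cov(W, D) = (18.5)·(-3) = -55.5
Cov(V, Z) = -58.8 + (-2070) + (-55.5) = -2184.3.

Cov(V, Z) = -2184.3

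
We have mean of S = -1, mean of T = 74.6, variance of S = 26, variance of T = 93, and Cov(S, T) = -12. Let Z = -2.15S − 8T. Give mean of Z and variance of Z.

mean of Z = -594.65, variance of Z = 5659.385

mean of Z = (-2.15)·mean of S + (-8)·mean of T = (-2.15)·(-1) + (-8)·74.6 = -594.65.
variance of Z = a²·variance of S + b²·variance of T + 2ab·Cov(S, T) with a = -2.15, b = -8.
= (-2.15)²·26 + (-8)²·93 + 2·(-2.15)·(-8)·(-12)
= 120.185 + 5952 + (-412.8) = 5659.385.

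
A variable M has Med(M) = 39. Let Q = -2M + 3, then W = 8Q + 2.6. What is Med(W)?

Med(W) = -597.4

Med(Q) = (-2)·39 + 3 = -75.
Med(W) = 8·(-75) + 2.6 = -597.4.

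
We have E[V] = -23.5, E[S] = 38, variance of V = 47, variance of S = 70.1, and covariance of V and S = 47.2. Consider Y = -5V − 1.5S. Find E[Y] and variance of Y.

E[Y] = 60.5, variance of Y = 2040.725

E[Y] = (-5)·E[V] + (-1.5)·E[S] = (-5)·(-23.5) + (-1.5)·38 = 60.5.
variance of Y = a²·variance of V + b²·variance of S + 2ab·covariance of V and S with a = -5, b = -1.5.
= (-5)²·47 + (-1.5)²·70.1 + 2·(-5)·(-1.5)·47.2
= 1175 + 157.725 + 708 = 2040.725.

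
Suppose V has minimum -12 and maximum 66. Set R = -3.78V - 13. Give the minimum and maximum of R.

a = -3.78 < 0, so order reverses: min(R) = a·max(V)+b = (-3.78)·66 + (-13) = -262.48; max(R) = a·min(V)+b = (-3.78)·(-12) + (-13) = 32.36.

min(R) = -262.48, max(R) = 32.36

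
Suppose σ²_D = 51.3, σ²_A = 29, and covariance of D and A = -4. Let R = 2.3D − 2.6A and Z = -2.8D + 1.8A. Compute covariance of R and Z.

covariance of R and Z = -511.772

By bilinearity, covariance of R and Z = ac·σ²_D + bd·σ²_A + (ad+bc)·covariance of D and A, with a=2.3, b=-2.6, c=-2.8, d=1.8.
ac·σ²_D = 2.3·(-2.8)·51.3 = -330.372
bd·σ²_A = (-2.6)·1.8·29 = -135.72
(ad+bc)·covariance of D and A = (11.42)·(-4) = -45.68
covariance of R and Z = -330.372 + (-135.72) + (-45.68) = -511.772.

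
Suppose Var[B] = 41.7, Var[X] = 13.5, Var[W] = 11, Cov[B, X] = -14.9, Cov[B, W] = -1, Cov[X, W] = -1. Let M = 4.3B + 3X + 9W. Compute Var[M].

Var[M] = 1267.713

Var[M] = a²·Var[B] + b²·Var[X] + c²·Var[W] + 2ab·Cov[B, X] + 2ac·Cov[B, W] + 2bc·Cov[X, W], with a = 4.3, b = 3, c = 9.
= 771.033 + 121.5 + 891 + (-384.42) + (-77.4) + (-54)
= 1267.713.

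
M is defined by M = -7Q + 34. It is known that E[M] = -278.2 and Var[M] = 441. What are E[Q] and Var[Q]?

From M = -7Q + 34: E[M] = a·E[Q] + b, so E[Q] = (E[M] − b)/a = (-278.2 − 34)/(-7) = 44.6.
Var[M] = a²·Var[Q], so Var[Q] = 441/(-7)² = 9.

E[Q] = 44.6, Var[Q] = 9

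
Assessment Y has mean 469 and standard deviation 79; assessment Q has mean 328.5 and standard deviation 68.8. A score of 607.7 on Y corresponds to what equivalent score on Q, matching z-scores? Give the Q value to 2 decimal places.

Q = 449.29

z = (607.7 − 469)/79 ≈ 1.7557.
Q = 328.5 + z·68.8 = 328.5 + (607.7 − 469)·68.8/79 ≈ 449.29.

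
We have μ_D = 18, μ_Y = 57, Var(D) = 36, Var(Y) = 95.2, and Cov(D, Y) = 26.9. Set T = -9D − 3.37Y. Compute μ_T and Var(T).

μ_T = (-9)·μ_D + (-3.37)·μ_Y = (-9)·18 + (-3.37)·57 = -354.09.
Var(T) = a²·Var(D) + b²·Var(Y) + 2ab·Cov(D, Y) with a = -9, b = -3.37.
= (-9)²·36 + (-3.37)²·95.2 + 2·(-9)·(-3.37)·26.9
= 2916 + 1081.17688 + 1631.754 = 5628.93088.

μ_T = -354.09, Var(T) = 5628.93088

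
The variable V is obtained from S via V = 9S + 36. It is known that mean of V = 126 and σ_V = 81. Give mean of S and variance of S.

mean of S = 10, variance of S = 81

From V = 9S + 36: mean of V = a·mean of S + b, so mean of S = (mean of V − b)/a = (126 − 36)/9 = 10.
variance of V = 81² = 6561.
variance of V = a²·variance of S, so variance of S = 6561/9² = 81.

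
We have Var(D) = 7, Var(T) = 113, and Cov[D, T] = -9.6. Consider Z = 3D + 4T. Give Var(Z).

Var(Z) = 1640.6

Var(Z) = a²·Var(D) + b²·Var(T) + 2ab·Cov[D, T] with a = 3, b = 4.
= 3²·7 + 4²·113 + 2·3·4·(-9.6)
= 63 + 1808 + (-230.4) = 1640.6.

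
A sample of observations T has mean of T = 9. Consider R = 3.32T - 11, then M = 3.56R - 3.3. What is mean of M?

mean of R = 3.32·9 + (-11) = 18.88.
mean of M = 3.56·18.88 + (-3.3) = 63.9128.

mean of M = 63.9128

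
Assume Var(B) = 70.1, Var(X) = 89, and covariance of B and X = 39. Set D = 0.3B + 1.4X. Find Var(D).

Var(D) = a²·Var(B) + b²·Var(X) + 2ab·covariance of B and X with a = 0.3, b = 1.4.
= 0.3²·70.1 + 1.4²·89 + 2·0.3·1.4·39
= 6.309 + 174.44 + 32.76 = 213.509.

Var(D) = 213.509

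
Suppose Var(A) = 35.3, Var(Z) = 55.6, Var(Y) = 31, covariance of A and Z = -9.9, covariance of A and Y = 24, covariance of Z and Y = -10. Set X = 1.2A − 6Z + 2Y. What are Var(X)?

Var(X) = 2674.192

Var(X) = a²·Var(A) + b²·Var(Z) + c²·Var(Y) + 2ab·covariance of A and Z + 2ac·covariance of A and Y + 2bc·covariance of Z and Y, with a = 1.2, b = -6, c = 2.
= 50.832 + 2001.6 + 124 + 142.56 + 115.2 + 240
= 2674.192.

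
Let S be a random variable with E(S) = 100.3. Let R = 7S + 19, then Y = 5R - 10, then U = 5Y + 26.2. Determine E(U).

E(R) = 7·100.3 + 19 = 721.1.
E(Y) = 5·721.1 + (-10) = 3595.5.
E(U) = 5·3595.5 + 26.2 = 18003.7.

E(U) = 18003.7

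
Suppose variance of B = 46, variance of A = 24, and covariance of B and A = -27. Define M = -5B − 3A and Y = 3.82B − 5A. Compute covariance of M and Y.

covariance of M and Y = -884.18

By bilinearity, covariance of M and Y = ac·variance of B + bd·variance of A + (ad+bc)·covariance of B and A, with a=-5, b=-3, c=3.82, d=-5.
ac·variance of B = (-5)·3.82·46 = -878.6
bd·variance of A = (-3)·(-5)·24 = 360
(ad+bc)·covariance of B and A = (13.54)·(-27) = -365.58
covariance of M and Y = -878.6 + 360 + (-365.58) = -884.18.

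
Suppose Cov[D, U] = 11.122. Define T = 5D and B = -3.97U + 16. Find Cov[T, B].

Cov[T, B] = -220.7717

Cov[T, B] = a·c·Cov[D, U] = 5·(-3.97)·11.122 = -220.7717. Additive constants drop out.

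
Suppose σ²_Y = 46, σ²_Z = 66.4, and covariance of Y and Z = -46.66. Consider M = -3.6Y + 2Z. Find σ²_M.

σ²_M = a²·σ²_Y + b²·σ²_Z + 2ab·covariance of Y and Z with a = -3.6, b = 2.
= (-3.6)²·46 + 2²·66.4 + 2·(-3.6)·2·(-46.66)
= 596.16 + 265.6 + 671.904 = 1533.664.

σ²_M = 1533.664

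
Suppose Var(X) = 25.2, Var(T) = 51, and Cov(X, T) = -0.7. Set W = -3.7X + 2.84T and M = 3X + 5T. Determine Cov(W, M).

Cov(W, M) = 451.466

By bilinearity, Cov(W, M) = ac·Var(X) + bd·Var(T) + (ad+bc)·Cov(X, T), with a=-3.7, b=2.84, c=3, d=5.
ac·Var(X) = (-3.7)·3·25.2 = -279.72
bd·Var(T) = 2.84·5·51 = 724.2
(ad+bc)·Cov(X, T) = (-9.98)·(-0.7) = 6.986
Cov(W, M) = -279.72 + 724.2 + 6.986 = 451.466.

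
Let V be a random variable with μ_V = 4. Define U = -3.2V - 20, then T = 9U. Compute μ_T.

μ_U = (-3.2)·4 + (-20) = -32.8.
μ_T = 9·(-32.8) = -295.2.

μ_T = -295.2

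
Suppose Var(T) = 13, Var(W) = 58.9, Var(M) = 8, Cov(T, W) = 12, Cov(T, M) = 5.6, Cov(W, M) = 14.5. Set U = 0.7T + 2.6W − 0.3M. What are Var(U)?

Var(U) = a²·Var(T) + b²·Var(W) + c²·Var(M) + 2ab·Cov(T, W) + 2ac·Cov(T, M) + 2bc·Cov(W, M), with a = 0.7, b = 2.6, c = -0.3.
= 6.37 + 398.164 + 0.72 + 43.68 + (-2.352) + (-22.62)
= 423.962.

Var(U) = 423.962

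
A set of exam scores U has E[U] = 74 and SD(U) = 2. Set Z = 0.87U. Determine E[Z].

E[Z] = 64.38

Z = 0.87U is linear with a = 0.87, b = 0.
E[Z] = a·E[U] + b = 0.87·74 = 64.38.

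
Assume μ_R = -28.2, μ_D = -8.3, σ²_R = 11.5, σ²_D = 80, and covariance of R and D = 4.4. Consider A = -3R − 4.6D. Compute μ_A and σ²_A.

μ_A = 122.78, σ²_A = 1917.74

μ_A = (-3)·μ_R + (-4.6)·μ_D = (-3)·(-28.2) + (-4.6)·(-8.3) = 122.78.
σ²_A = a²·σ²_R + b²·σ²_D + 2ab·covariance of R and D with a = -3, b = -4.6.
= (-3)²·11.5 + (-4.6)²·80 + 2·(-3)·(-4.6)·4.4
= 103.5 + 1692.8 + 121.44 = 1917.74.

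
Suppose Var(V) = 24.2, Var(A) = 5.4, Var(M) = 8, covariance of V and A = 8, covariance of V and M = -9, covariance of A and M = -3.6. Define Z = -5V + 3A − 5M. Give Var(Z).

Var(Z) = 271.6

Var(Z) = a²·Var(V) + b²·Var(A) + c²·Var(M) + 2ab·covariance of V and A + 2ac·covariance of V and M + 2bc·covariance of A and M, with a = -5, b = 3, c = -5.
= 605 + 48.6 + 200 + (-240) + (-450) + 108
= 271.6.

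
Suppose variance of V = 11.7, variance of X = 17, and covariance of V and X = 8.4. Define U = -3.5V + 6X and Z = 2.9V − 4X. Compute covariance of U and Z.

covariance of U and Z = -262.995

By bilinearity, covariance of U and Z = ac·variance of V + bd·variance of X + (ad+bc)·covariance of V and X, with a=-3.5, b=6, c=2.9, d=-4.
ac·variance of V = (-3.5)·2.9·11.7 = -118.755
bd·variance of X = 6·(-4)·17 = -408
(ad+bc)·covariance of V and X = (31.4)·8.4 = 263.76
covariance of U and Z = -118.755 + (-408) + 263.76 = -262.995.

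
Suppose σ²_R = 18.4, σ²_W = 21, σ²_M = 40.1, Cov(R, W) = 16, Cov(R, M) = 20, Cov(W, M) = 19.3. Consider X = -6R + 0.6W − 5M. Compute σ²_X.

σ²_X = a²·σ²_R + b²·σ²_W + c²·σ²_M + 2ab·Cov(R, W) + 2ac·Cov(R, M) + 2bc·Cov(W, M), with a = -6, b = 0.6, c = -5.
= 662.4 + 7.56 + 1002.5 + (-115.2) + 1200 + (-115.8)
= 2641.46.

σ²_X = 2641.46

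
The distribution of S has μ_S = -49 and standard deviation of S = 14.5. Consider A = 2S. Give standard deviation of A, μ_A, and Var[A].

A = 2S is linear with a = 2, b = 0.
standard deviation of A = |a|·standard deviation of S = |2|·14.5 = 29.
μ_A = a·μ_S + b = 2·(-49) = -98.
Var[S] = 14.5² = 210.25.
Var[A] = a²·Var[S] = 2²·210.25 = 841.

standard deviation of A = 29, μ_A = -98, Var[A] = 841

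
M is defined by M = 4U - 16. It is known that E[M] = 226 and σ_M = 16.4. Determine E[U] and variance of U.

From M = 4U - 16: E[M] = a·E[U] + b, so E[U] = (E[M] − b)/a = (226 − (-16))/4 = 60.5.
variance of M = 16.4² = 268.96.
variance of M = a²·variance of U, so variance of U = 268.96/4² = 16.81.

E[U] = 60.5, variance of U = 16.81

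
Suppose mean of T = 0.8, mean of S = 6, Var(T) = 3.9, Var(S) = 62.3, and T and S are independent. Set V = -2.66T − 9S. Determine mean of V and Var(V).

mean of V = (-2.66)·mean of T + (-9)·mean of S = (-2.66)·0.8 + (-9)·6 = -56.128.
Var(V) = a²·Var(T) + b²·Var(S) + 2ab·Cov[T, S] with a = -2.66, b = -9.
Independence gives Cov[T, S] = 0.
= (-2.66)²·3.9 + (-9)²·62.3 + 2·(-2.66)·(-9)·0
= 27.59484 + 5046.3 + 0 = 5073.89484.

mean of V = -56.128, Var(V) = 5073.89484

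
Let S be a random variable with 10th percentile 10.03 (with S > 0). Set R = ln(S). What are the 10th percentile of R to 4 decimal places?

10th percentile of R = 2.3056

ln(S) is increasing, so P_{10}(R) = g(P_{10}(S)) ≈ 2.3056.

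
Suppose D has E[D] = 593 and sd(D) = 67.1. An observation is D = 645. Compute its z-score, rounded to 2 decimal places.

z = (D − E[D]) / sd(D) = (645 − 593) / 67.1 ≈ 0.77.

z = 0.77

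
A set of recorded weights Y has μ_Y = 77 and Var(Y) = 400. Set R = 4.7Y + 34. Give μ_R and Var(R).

R = 4.7Y + 34 is linear with a = 4.7, b = 34.
μ_R = a·μ_Y + b = 4.7·77 + 34 = 395.9.
Var(R) = a²·Var(Y) = 4.7²·400 = 8836 (the additive constant 34 does not affect variance).

μ_R = 395.9, Var(R) = 8836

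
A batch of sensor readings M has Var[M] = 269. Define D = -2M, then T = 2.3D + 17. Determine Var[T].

Var[T] = 5692.04

Var[D] = (-2)²·269 = 1076.
Var[T] = 2.3²·1076 = 5692.04.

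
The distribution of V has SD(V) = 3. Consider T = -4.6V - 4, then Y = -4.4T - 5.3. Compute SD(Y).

SD(T) = |-4.6|·3 = 13.8.
SD(Y) = |-4.4|·13.8 = 60.72.

SD(Y) = 60.72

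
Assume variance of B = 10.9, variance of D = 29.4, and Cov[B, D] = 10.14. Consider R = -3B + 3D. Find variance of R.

variance of R = a²·variance of B + b²·variance of D + 2ab·Cov[B, D] with a = -3, b = 3.
= (-3)²·10.9 + 3²·29.4 + 2·(-3)·3·10.14
= 98.1 + 264.6 + (-182.52) = 180.18.

variance of R = 180.18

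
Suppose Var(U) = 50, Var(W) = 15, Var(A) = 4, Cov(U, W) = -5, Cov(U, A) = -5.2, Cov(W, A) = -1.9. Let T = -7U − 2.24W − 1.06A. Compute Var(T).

Var(T) = 2286.76768

Var(T) = a²·Var(U) + b²·Var(W) + c²·Var(A) + 2ab·Cov(U, W) + 2ac·Cov(U, A) + 2bc·Cov(W, A), with a = -7, b = -2.24, c = -1.06.
= 2450 + 75.264 + 4.4944 + (-156.8) + (-77.168) + (-9.02272)
= 2286.76768.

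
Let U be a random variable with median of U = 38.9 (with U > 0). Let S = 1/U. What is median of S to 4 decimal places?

median of S = 0.0257

1/U is monotone on this domain, so median of S = 1/(38.9) ≈ 0.0257.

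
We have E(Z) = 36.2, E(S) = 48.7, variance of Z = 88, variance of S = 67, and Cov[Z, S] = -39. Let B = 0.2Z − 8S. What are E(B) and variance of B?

E(B) = -382.36, variance of B = 4416.32

E(B) = 0.2·E(Z) + (-8)·E(S) = 0.2·36.2 + (-8)·48.7 = -382.36.
variance of B = a²·variance of Z + b²·variance of S + 2ab·Cov[Z, S] with a = 0.2, b = -8.
= 0.2²·88 + (-8)²·67 + 2·0.2·(-8)·(-39)
= 3.52 + 4288 + 124.8 = 4416.32.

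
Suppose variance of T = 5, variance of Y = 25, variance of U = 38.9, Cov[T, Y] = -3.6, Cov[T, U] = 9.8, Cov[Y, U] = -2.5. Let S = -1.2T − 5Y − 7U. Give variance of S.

variance of S = a²·variance of T + b²·variance of Y + c²·variance of U + 2ab·Cov[T, Y] + 2ac·Cov[T, U] + 2bc·Cov[Y, U], with a = -1.2, b = -5, c = -7.
= 7.2 + 625 + 1906.1 + (-43.2) + 164.64 + (-175)
= 2484.74.

variance of S = 2484.74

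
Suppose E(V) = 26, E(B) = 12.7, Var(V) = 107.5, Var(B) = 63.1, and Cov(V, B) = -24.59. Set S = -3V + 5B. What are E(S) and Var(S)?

E(S) = -14.5, Var(S) = 3282.7

E(S) = (-3)·E(V) + 5·E(B) = (-3)·26 + 5·12.7 = -14.5.
Var(S) = a²·Var(V) + b²·Var(B) + 2ab·Cov(V, B) with a = -3, b = 5.
= (-3)²·107.5 + 5²·63.1 + 2·(-3)·5·(-24.59)
= 967.5 + 1577.5 + 737.7 = 3282.7.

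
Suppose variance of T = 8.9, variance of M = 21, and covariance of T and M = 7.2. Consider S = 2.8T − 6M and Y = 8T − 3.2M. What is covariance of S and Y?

By bilinearity, covariance of S and Y = ac·variance of T + bd·variance of M + (ad+bc)·covariance of T and M, with a=2.8, b=-6, c=8, d=-3.2.
ac·variance of T = 2.8·8·8.9 = 199.36
bd·variance of M = (-6)·(-3.2)·21 = 403.2
(ad+bc)·covariance of T and M = (-56.96)·7.2 = -410.112
covariance of S and Y = 199.36 + 403.2 + (-410.112) = 192.448.

covariance of S and Y = 192.448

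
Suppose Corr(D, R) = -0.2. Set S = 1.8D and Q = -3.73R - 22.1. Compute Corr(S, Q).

Corr(S, Q) = 0.2

Linear rescalings preserve |correlation|; the slopes 1.8 and -3.73 have opposite signs, so the correlation flips sign: Corr(S, Q) = −Corr(D, R) = 0.2.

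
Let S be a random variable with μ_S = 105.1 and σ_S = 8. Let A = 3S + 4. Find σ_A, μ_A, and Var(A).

A = 3S + 4 is linear with a = 3, b = 4.
σ_A = |a|·σ_S = |3|·8 = 24.
μ_A = a·μ_S + b = 3·105.1 + 4 = 319.3.
Var(S) = 8² = 64.
Var(A) = a²·Var(S) = 3²·64 = 576 (the additive constant 4 does not affect variance).

σ_A = 24, μ_A = 319.3, Var(A) = 576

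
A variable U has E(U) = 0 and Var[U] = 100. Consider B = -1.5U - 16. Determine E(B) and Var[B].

B = -1.5U - 16 is linear with a = -1.5, b = -16.
E(B) = a·E(U) + b = (-1.5)·0 + (-16) = -16.
Var[B] = a²·Var[U] = (-1.5)²·100 = 225 (the additive constant -16 does not affect variance).

E(B) = -16, Var[B] = 225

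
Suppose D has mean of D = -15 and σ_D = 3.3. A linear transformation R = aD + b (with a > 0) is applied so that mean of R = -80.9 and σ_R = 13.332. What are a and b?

a = 4.04, b = -20.3

σ_R = a·σ_D (a > 0), so a = 13.332/3.3 = 4.04.
mean of R = a·mean of D + b, so b = -80.9 − 4.04·(-15) = -20.3.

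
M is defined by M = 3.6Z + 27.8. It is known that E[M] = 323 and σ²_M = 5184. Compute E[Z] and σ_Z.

From M = 3.6Z + 27.8: E[M] = a·E[Z] + b, so E[Z] = (E[M] − b)/a = (323 − 27.8)/3.6 = 82.
σ_M = √5184 = 72.
σ_M = |a|·σ_Z, so σ_Z = 72/|3.6| = 20.

E[Z] = 82, σ_Z = 20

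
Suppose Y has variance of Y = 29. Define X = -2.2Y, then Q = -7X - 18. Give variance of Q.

variance of Q = 6877.64

variance of X = (-2.2)²·29 = 140.36.
variance of Q = (-7)²·140.36 = 6877.64.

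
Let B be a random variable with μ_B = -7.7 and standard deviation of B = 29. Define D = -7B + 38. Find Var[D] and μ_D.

Var[D] = 41209, μ_D = 91.9

D = -7B + 38 is linear with a = -7, b = 38.
Var[B] = 29² = 841.
Var[D] = a²·Var[B] = (-7)²·841 = 41209 (the additive constant 38 does not affect variance).
μ_D = a·μ_B + b = (-7)·(-7.7) + 38 = 91.9.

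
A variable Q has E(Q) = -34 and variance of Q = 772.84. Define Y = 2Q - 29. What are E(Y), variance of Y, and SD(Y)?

Y = 2Q - 29 is linear with a = 2, b = -29.
E(Y) = a·E(Q) + b = 2·(-34) + (-29) = -97.
variance of Y = a²·variance of Q = 2²·772.84 = 3091.36 (the additive constant -29 does not affect variance).
SD(Q) = √772.84 = 27.8.
SD(Y) = |a|·SD(Q) = |2|·27.8 = 55.6.

E(Y) = -97, variance of Y = 3091.36, SD(Y) = 55.6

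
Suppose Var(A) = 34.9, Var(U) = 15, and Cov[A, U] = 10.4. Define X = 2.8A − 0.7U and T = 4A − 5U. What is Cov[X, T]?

By bilinearity, Cov[X, T] = ac·Var(A) + bd·Var(U) + (ad+bc)·Cov[A, U], with a=2.8, b=-0.7, c=4, d=-5.
ac·Var(A) = 2.8·4·34.9 = 390.88
bd·Var(U) = (-0.7)·(-5)·15 = 52.5
(ad+bc)·Cov[A, U] = (-16.8)·10.4 = -174.72
Cov[X, T] = 390.88 + 52.5 + (-174.72) = 268.66.

Cov[X, T] = 268.66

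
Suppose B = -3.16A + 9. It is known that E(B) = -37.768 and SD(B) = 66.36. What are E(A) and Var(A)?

E(A) = 14.8, Var(A) = 441

From B = -3.16A + 9: E(B) = a·E(A) + b, so E(A) = (E(B) − b)/a = (-37.768 − 9)/(-3.16) = 14.8.
Var(B) = 66.36² = 4403.6496.
Var(B) = a²·Var(A), so Var(A) = 4403.6496/(-3.16)² = 441.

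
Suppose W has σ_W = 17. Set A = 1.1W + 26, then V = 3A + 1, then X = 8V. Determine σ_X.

σ_A = |1.1|·17 = 18.7.
σ_V = |3|·18.7 = 56.1.
σ_X = |8|·56.1 = 448.8.

σ_X = 448.8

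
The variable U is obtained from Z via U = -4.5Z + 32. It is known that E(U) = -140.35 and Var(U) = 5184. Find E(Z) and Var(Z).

From U = -4.5Z + 32: E(U) = a·E(Z) + b, so E(Z) = (E(U) − b)/a = (-140.35 − 32)/(-4.5) = 38.3.
Var(U) = a²·Var(Z), so Var(Z) = 5184/(-4.5)² = 256.

E(Z) = 38.3, Var(Z) = 256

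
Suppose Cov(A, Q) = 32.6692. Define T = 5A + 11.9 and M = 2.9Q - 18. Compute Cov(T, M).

Cov(T, M) = a·c·Cov(A, Q) = 5·2.9·32.6692 = 473.7034. Additive constants drop out.

Cov(T, M) = 473.7034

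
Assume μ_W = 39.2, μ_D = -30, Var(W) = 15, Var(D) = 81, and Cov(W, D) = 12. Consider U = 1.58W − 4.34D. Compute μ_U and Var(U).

μ_U = 192.136, Var(U) = 1398.5568

μ_U = 1.58·μ_W + (-4.34)·μ_D = 1.58·39.2 + (-4.34)·(-30) = 192.136.
Var(U) = a²·Var(W) + b²·Var(D) + 2ab·Cov(W, D) with a = 1.58, b = -4.34.
= 1.58²·15 + (-4.34)²·81 + 2·1.58·(-4.34)·12
= 37.446 + 1525.6836 + (-164.5728) = 1398.5568.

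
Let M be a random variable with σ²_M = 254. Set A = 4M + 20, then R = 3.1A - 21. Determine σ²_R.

σ²_A = 4²·254 = 4064.
σ²_R = 3.1²·4064 = 39055.04.

σ²_R = 39055.04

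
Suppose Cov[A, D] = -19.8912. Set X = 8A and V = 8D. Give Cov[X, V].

Cov[X, V] = -1273.0368

Cov[X, V] = a·c·Cov[A, D] = 8·8·(-19.8912) = -1273.0368. Additive constants drop out.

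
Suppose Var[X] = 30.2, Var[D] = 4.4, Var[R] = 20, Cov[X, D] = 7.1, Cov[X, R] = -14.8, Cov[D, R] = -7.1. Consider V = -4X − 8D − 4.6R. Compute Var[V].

Var[V] = 575.2

Var[V] = a²·Var[X] + b²·Var[D] + c²·Var[R] + 2ab·Cov[X, D] + 2ac·Cov[X, R] + 2bc·Cov[D, R], with a = -4, b = -8, c = -4.6.
= 483.2 + 281.6 + 423.2 + 454.4 + (-544.64) + (-522.56)
= 575.2.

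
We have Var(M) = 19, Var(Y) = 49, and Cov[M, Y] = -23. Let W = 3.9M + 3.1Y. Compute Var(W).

Var(W) = 203.74

Var(W) = a²·Var(M) + b²·Var(Y) + 2ab·Cov[M, Y] with a = 3.9, b = 3.1.
= 3.9²·19 + 3.1²·49 + 2·3.9·3.1·(-23)
= 288.99 + 470.89 + (-556.14) = 203.74.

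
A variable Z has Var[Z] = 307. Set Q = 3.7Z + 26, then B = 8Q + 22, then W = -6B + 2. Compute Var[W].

Var[W] = 9683320.32

Var[Q] = 3.7²·307 = 4202.83.
Var[B] = 8²·4202.83 = 268981.12.
Var[W] = (-6)²·268981.12 = 9683320.32.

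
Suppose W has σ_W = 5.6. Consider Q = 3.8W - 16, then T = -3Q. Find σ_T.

σ_T = 63.84

σ_Q = |3.8|·5.6 = 21.28.
σ_T = |-3|·21.28 = 63.84.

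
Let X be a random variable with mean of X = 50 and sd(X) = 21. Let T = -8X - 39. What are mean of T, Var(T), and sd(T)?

T = -8X - 39 is linear with a = -8, b = -39.
mean of T = a·mean of X + b = (-8)·50 + (-39) = -439.
Var(X) = 21² = 441.
Var(T) = a²·Var(X) = (-8)²·441 = 28224 (the additive constant -39 does not affect variance).
sd(T) = |a|·sd(X) = |-8|·21 = 168.

mean of T = -439, Var(T) = 28224, sd(T) = 168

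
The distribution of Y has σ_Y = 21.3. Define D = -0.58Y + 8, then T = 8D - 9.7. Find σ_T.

σ_T = 98.832

σ_D = |-0.58|·21.3 = 12.354.
σ_T = |8|·12.354 = 98.832.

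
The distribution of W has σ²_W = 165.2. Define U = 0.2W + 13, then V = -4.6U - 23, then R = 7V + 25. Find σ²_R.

σ²_U = 0.2²·165.2 = 6.608.
σ²_V = (-4.6)²·6.608 = 139.82528.
σ²_R = 7²·139.82528 = 6851.43872.

σ²_R = 6851.43872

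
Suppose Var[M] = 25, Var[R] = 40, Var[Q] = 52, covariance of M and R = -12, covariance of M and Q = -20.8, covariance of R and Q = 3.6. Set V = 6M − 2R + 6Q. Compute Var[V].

Var[V] = 1636

Var[V] = a²·Var[M] + b²·Var[R] + c²·Var[Q] + 2ab·covariance of M and R + 2ac·covariance of M and Q + 2bc·covariance of R and Q, with a = 6, b = -2, c = 6.
= 900 + 160 + 1872 + 288 + (-1497.6) + (-86.4)
= 1636.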